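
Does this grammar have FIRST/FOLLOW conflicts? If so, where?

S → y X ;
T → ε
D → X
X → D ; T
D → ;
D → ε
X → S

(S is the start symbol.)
Yes. D → X with FOLLOW(D) on { ';' }; D → ';' with FOLLOW(D) on { ';' }

A FIRST/FOLLOW conflict occurs when a non-terminal N has a nullable alternative N → β (β ⇒* ε) and another alternative N → α with FIRST(α) ∩ FOLLOW(N) ≠ ∅: on such a lookahead the parser cannot decide between expanding α and letting N vanish via β.

Nullable non-terminals: D, T.
FIRST sets used below: FIRST(X) = { ';', 'y' }

D: nullable alternative(s) D → ε; FOLLOW(D) = { ';' }
  D → X: FIRST \ {ε} = { ';', 'y' } — overlaps FOLLOW(D) on { ';' }: CONFLICT
  D → ;: FIRST \ {ε} = { ';' } — overlaps FOLLOW(D) on { ';' }: CONFLICT
  D → ε: FIRST \ {ε} = { } — this is the only nullable alternative, skip
T has a nullable alternative but only one production, so nothing to check.

S, X have no nullable alternative, so no FIRST/FOLLOW check is needed there.

So the grammar has 2 FIRST/FOLLOW conflicts (marked CONFLICT above).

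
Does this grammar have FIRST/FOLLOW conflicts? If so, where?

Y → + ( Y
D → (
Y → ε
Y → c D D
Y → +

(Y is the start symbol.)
Nullable non-terminals: Y.

Y: nullable alternative(s) Y → ε; FOLLOW(Y) = { $ }
  Y → + ( Y: FIRST \ {ε} = { '+' } — disjoint from FOLLOW(Y)
  Y → ε: FIRST \ {ε} = { } — this is the only nullable alternative, skip
  Y → c D D: FIRST \ {ε} = { 'c' } — disjoint from FOLLOW(Y)
  Y → +: FIRST \ {ε} = { '+' } — disjoint from FOLLOW(Y)

D has no nullable alternative, so no FIRST/FOLLOW check is needed there.

No FIRST/FOLLOW conflicts found.

Answer: No FIRST/FOLLOW conflicts.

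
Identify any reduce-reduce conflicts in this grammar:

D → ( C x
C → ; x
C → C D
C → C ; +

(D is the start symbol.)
Augment with D' → D and build the canonical LR(0) collection (I0 = CLOSURE({[D' → . D]}), then GOTO on every symbol after a dot until no new states appear). It has 10 states:
  I0: { [D → . ( C x], [D' → . D] }  — shift
  I1: { [C → . ; x], [C → . C ; +], [C → . C D], [D → ( . C x] }  — shift
  I2: { [D' → D .] }  — accept
  I3: { [C → ; . x] }  — shift
  I4: { [C → C . ; +], [C → C . D], [D → ( C . x], [D → . ( C x] }  — shift
  I5: { [C → C ; . +] }  — shift
  I6: { [C → C D .] }  — reduce
  I7: { [D → ( C x .] }  — reduce
  I8: { [C → C ; + .] }  — reduce
  I9: { [C → ; x .] }  — reduce

No state contains more than one complete item.

Answer: No reduce-reduce conflicts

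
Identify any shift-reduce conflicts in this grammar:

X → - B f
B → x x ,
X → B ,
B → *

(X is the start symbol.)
No shift-reduce conflicts

A shift-reduce conflict occurs when an LR(0) state has both:
  - a complete (reduce) item [A → α .] (dot at the end), and
  - a shift item [B → β . c γ] (dot before a terminal).

Augment with X' → X and build the canonical LR(0) collection (I0 = CLOSURE({[X' → . X]}), then GOTO on every symbol after a dot until no new states appear). It has 11 states:
  I0: { [B → . *], [B → . x x ,], [X → . - B f], [X → . B ,], [X' → . X] }  — shift
  I1: { [B → * .] }  — reduce
  I2: { [B → . *], [B → . x x ,], [X → - . B f] }  — shift
  I3: { [X → B . ,] }  — shift
  I4: { [X' → X .] }  — accept
  I5: { [B → x . x ,] }  — shift
  I6: { [B → x x . ,] }  — shift
  I7: { [B → x x , .] }  — reduce
  I8: { [X → B , .] }  — reduce
  I9: { [X → - B . f] }  — shift
  I10: { [X → - B f .] }  — reduce

No state contains both a complete item and a shift item.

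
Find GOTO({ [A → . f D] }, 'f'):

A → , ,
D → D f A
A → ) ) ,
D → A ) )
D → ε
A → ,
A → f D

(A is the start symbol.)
GOTO(I, 'f') = CLOSURE({ [A → αX.β] : [A → α.Xβ] ∈ I, X = 'f' })

Items with dot before 'f', with the dot advanced:
  [A → . f D] → [A → f . D]
Closure of the advanced items:
  [A → f . D] has the dot before D: add [D → . D f A], [D → . A ) )], [D → .]
  [D → . A ) )] has the dot before A: add [A → . , ,], [A → . ) ) ,], [A → . ,], [A → . f D]

GOTO = { [A → . ) ) ,], [A → . , ,], [A → . ,], [A → . f D], [A → f . D], [D → . A ) )], [D → . D f A], [D → .] }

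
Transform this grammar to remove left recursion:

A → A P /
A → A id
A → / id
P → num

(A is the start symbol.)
A → / id A'
A' → P / A'
A' → id A'
A' → ε
P → num

A is directly left-recursive. The standard transformation for
  A → A α₁ | ... | A α_m | β₁ | ... | β_n
is
  A  → β₁ A' | ... | β_n A'
  A' → α₁ A' | ... | α_m A' | ε

A → / id becomes A → / id A'
A → A P / becomes A' → P / A'
A → A id becomes A' → id A'
Add A' → ε

Productions for other non-terminals are unchanged:
  P → num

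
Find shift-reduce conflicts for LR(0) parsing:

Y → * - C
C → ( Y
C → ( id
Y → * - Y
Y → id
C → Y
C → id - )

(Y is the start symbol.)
Yes — I8: [Y → id .] vs [C → id . - )]

A shift-reduce conflict occurs when an LR(0) state has both:
  - a complete (reduce) item [A → α .] (dot at the end), and
  - a shift item [B → β . c γ] (dot before a terminal).

Augment with Y' → Y and build the canonical LR(0) collection (I0 = CLOSURE({[Y' → . Y]}), then GOTO on every symbol after a dot until no new states appear). It has 13 states:
  I0: { [Y → . * - C], [Y → . * - Y], [Y → . id], [Y' → . Y] }  — shift
  I1: { [Y → * . - C], [Y → * . - Y] }  — shift
  I2: { [Y' → Y .] }  — accept
  I3: { [Y → id .] }  — reduce
  I4: { [C → . ( Y], [C → . ( id], [C → . Y], [C → . id - )], [Y → * - . C], [Y → * - . Y], [Y → . * - C], [Y → . * - Y], [Y → . id] }  — shift
  I5: { [C → ( . Y], [C → ( . id], [Y → . * - C], [Y → . * - Y], [Y → . id] }  — shift
  I6: { [Y → * - C .] }  — reduce
  I7: { [C → Y .], [Y → * - Y .] }  — 2 reduces
  I8: { [C → id . - )], [Y → id .] }  — shift, reduce
  I9: { [C → id - . )] }  — shift
  I10: { [C → id - ) .] }  — reduce
  I11: { [C → ( Y .] }  — reduce
  I12: { [C → ( id .], [Y → id .] }  — 2 reduces

I8 contains reduce item [Y → id .] and shift item [C → id . - )] — shift-reduce conflict.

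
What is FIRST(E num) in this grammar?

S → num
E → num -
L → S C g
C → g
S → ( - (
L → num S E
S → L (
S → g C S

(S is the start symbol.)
{ 'num' }

FIRST sets of the non-terminals involved (from the grammar, by fixed-point iteration):
  FIRST(E) = { 'num' }

To compute FIRST(E num), process the symbols left to right:
Symbol E is a non-terminal. Add FIRST(E) \ {ε} = { 'num' }
E is not nullable (ε ∉ FIRST(E)), so stop here.
FIRST(E num) = { 'num' }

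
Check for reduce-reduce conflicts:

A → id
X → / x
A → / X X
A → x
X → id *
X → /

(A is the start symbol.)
Augment with A' → A and build the canonical LR(0) collection (I0 = CLOSURE({[A' → . A]}), then GOTO on every symbol after a dot until no new states appear). It has 11 states:
  I0: { [A → . / X X], [A → . id], [A → . x], [A' → . A] }  — shift
  I1: { [A → / . X X], [X → . / x], [X → . /], [X → . id *] }  — shift
  I2: { [A' → A .] }  — accept
  I3: { [A → id .] }  — reduce
  I4: { [A → x .] }  — reduce
  I5: { [X → / . x], [X → / .] }  — shift, reduce
  I6: { [A → / X . X], [X → . / x], [X → . /], [X → . id *] }  — shift
  I7: { [X → id . *] }  — shift
  I8: { [X → id * .] }  — reduce
  I9: { [A → / X X .] }  — reduce
  I10: { [X → / x .] }  — reduce

No state contains more than one complete item.

Answer: No reduce-reduce conflicts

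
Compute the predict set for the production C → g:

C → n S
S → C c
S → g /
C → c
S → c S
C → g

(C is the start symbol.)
{ 'g' }

PREDICT(C → g) = (FIRST(RHS) \ {ε}) ∪ (FOLLOW(C) if ε ∈ FIRST(RHS), i.e. RHS ⇒* ε)
FIRST(g) = { 'g' }
ε ∉ FIRST(g), so FOLLOW(C) is not added.
PREDICT(C → g) = { 'g' }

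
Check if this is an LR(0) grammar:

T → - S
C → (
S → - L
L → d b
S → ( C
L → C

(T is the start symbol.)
A grammar is LR(0) if no state in the canonical LR(0) collection has:
  - both a shift item (dot before a terminal) and a complete item (shift-reduce conflict), or
  - two or more complete items (reduce-reduce conflict; the accept item [T' → T .] counts as a complete item here).

Augment with T' → T and build the canonical LR(0) collection (I0 = CLOSURE({[T' → . T]}), then GOTO on every symbol after a dot until no new states appear). It has 12 states:
  I0: { [T → . - S], [T' → . T] }  — shift
  I1: { [S → . ( C], [S → . - L], [T → - . S] }  — shift
  I2: { [T' → T .] }  — accept
  I3: { [C → . (], [S → ( . C] }  — shift
  I4: { [C → . (], [L → . C], [L → . d b], [S → - . L] }  — shift
  I5: { [T → - S .] }  — reduce
  I6: { [C → ( .] }  — reduce
  I7: { [L → C .] }  — reduce
  I8: { [S → - L .] }  — reduce
  I9: { [L → d . b] }  — shift
  I10: { [L → d b .] }  — reduce
  I11: { [S → ( C .] }  — reduce

Every state is either a pure shift/goto state or contains exactly one complete item and nothing to shift — no conflicts. The grammar is LR(0).

Answer: Yes, the grammar is LR(0)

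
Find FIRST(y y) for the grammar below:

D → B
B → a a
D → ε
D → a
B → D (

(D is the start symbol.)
{ 'y' }

To compute FIRST(y y), process the symbols left to right:
Symbol y is a terminal. Add 'y' and stop.
FIRST(y y) = { 'y' }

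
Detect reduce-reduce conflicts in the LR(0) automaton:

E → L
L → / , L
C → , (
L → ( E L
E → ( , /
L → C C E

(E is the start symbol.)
A reduce-reduce conflict occurs when an LR(0) state has two complete items [A → α .] and [B → β .] — both call for a reduction, and with no lookahead the parser cannot choose between them.

Augment with E' → E and build the canonical LR(0) collection (I0 = CLOSURE({[E' → . E]}), then GOTO on every symbol after a dot until no new states appear). It has 17 states:
  I0: { [C → . , (], [E → . ( , /], [E → . L], [E' → . E], [L → . ( E L], [L → . / , L], [L → . C C E] }  — shift
  I1: { [C → . , (], [E → ( . , /], [E → . ( , /], [E → . L], [L → ( . E L], [L → . ( E L], [L → . / , L], [L → . C C E] }  — shift
  I2: { [C → , . (] }  — shift
  I3: { [L → / . , L] }  — shift
  I4: { [C → . , (], [L → C . C E] }  — shift
  I5: { [E' → E .] }  — accept
  I6: { [E → L .] }  — reduce
  I7: { [C → . , (], [E → . ( , /], [E → . L], [L → . ( E L], [L → . / , L], [L → . C C E], [L → C C . E] }  — shift
  I8: { [L → C C E .] }  — reduce
  I9: { [C → . , (], [L → . ( E L], [L → . / , L], [L → . C C E], [L → / , . L] }  — shift
  I10: { [C → . , (], [E → . ( , /], [E → . L], [L → ( . E L], [L → . ( E L], [L → . / , L], [L → . C C E] }  — shift
  I11: { [L → / , L .] }  — reduce
  I12: { [C → . , (], [L → ( E . L], [L → . ( E L], [L → . / , L], [L → . C C E] }  — shift
  I13: { [L → ( E L .] }  — reduce
  I14: { [C → , ( .] }  — reduce
  I15: { [C → , . (], [E → ( , . /] }  — shift
  I16: { [E → ( , / .] }  — reduce

No state contains more than one complete item.

Answer: No reduce-reduce conflicts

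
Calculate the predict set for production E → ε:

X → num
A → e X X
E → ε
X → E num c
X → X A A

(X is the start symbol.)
PREDICT(E → ε) = (FIRST(RHS) \ {ε}) ∪ (FOLLOW(E) if ε ∈ FIRST(RHS), i.e. RHS ⇒* ε)
The right-hand side is ε (FIRST(ε) = { ε }), so the predict set is FOLLOW(E) = { 'num' }
PREDICT(E → ε) = { 'num' }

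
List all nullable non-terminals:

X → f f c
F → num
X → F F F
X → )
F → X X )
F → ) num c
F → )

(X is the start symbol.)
A non-terminal is nullable if it can derive ε (the empty string): either it has an ε-production, or it has a production whose right-hand side consists entirely of nullable non-terminals.

There are no ε-productions, so no non-terminal can derive ε.
No non-terminals are nullable.

Answer: None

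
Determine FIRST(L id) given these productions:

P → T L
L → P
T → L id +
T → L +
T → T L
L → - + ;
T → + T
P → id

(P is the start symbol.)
FIRST sets of the non-terminals involved (from the grammar, by fixed-point iteration):
  FIRST(L) = { '+', '-', 'id' }

To compute FIRST(L id), process the symbols left to right:
Symbol L is a non-terminal. Add FIRST(L) \ {ε} = { '+', '-', 'id' }
L is not nullable (ε ∉ FIRST(L)), so stop here.
FIRST(L id) = { '+', '-', 'id' }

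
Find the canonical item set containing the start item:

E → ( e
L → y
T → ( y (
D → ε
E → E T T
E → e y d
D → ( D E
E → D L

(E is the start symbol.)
{ [D → . ( D E], [D → .], [E → . ( e], [E → . D L], [E → . E T T], [E → . e y d], [E' → . E] }

First, augment the grammar with E' → E
I₀ = CLOSURE({ [E' → . E] }):
  [E' → . E] has the dot before E: add [E → . ( e], [E → . E T T], [E → . e y d], [E → . D L]
  [E → . D L] has the dot before D: add [D → .], [D → . ( D E]
No further items can be added.

I₀ = { [D → . ( D E], [D → .], [E → . ( e], [E → . D L], [E → . E T T], [E → . e y d], [E' → . E] }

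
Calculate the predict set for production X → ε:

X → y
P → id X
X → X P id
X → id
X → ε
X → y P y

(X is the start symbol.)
{ $, 'id', 'y' }

PREDICT(X → ε) = (FIRST(RHS) \ {ε}) ∪ (FOLLOW(X) if ε ∈ FIRST(RHS), i.e. RHS ⇒* ε)
The right-hand side is ε (FIRST(ε) = { ε }), so the predict set is FOLLOW(X) = { $, 'id', 'y' }
PREDICT(X → ε) = { $, 'id', 'y' }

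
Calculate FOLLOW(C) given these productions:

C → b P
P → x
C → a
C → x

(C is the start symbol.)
{ $ }

To compute FOLLOW(C), find every occurrence of C on a right-hand side N → α C β: add FIRST(β) \ {ε}, and if β is empty or nullable also add FOLLOW(N). Iterate to a fixed point.

C is the start symbol, so $ ∈ FOLLOW(C).
C does not occur on any right-hand side.

Taking the union: FOLLOW(C) = { $ }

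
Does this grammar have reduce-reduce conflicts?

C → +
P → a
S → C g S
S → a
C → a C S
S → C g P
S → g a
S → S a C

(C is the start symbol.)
Augment with C' → C and build the canonical LR(0) collection (I0 = CLOSURE({[C' → . C]}), then GOTO on every symbol after a dot until no new states appear). It has 16 states:
  I0: { [C → . +], [C → . a C S], [C' → . C] }  — shift
  I1: { [C → + .] }  — reduce
  I2: { [C' → C .] }  — accept
  I3: { [C → . +], [C → . a C S], [C → a . C S] }  — shift
  I4: { [C → . +], [C → . a C S], [C → a C . S], [S → . C g P], [S → . C g S], [S → . S a C], [S → . a], [S → . g a] }  — shift
  I5: { [S → C . g P], [S → C . g S] }  — shift
  I6: { [C → a C S .], [S → S . a C] }  — shift, reduce
  I7: { [C → . +], [C → . a C S], [C → a . C S], [S → a .] }  — shift, reduce
  I8: { [S → g . a] }  — shift
  I9: { [S → g a .] }  — reduce
  I10: { [C → . +], [C → . a C S], [S → S a . C] }  — shift
  I11: { [S → S a C .] }  — reduce
  I12: { [C → . +], [C → . a C S], [P → . a], [S → . C g P], [S → . C g S], [S → . S a C], [S → . a], [S → . g a], [S → C g . P], [S → C g . S] }  — shift
  I13: { [S → C g P .] }  — reduce
  I14: { [S → C g S .], [S → S . a C] }  — shift, reduce
  I15: { [C → . +], [C → . a C S], [C → a . C S], [P → a .], [S → a .] }  — shift, 2 reduces

I15 contains complete items [P → a .], [S → a .] — reduce-reduce conflict.

Answer: Yes — I15: [P → a .] vs [S → a .]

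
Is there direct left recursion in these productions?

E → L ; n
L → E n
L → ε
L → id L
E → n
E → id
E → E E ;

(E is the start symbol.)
Yes, E is left-recursive

E → L ; n: starts with L
L → E n: starts with E
L → ε: starts with ε
L → id L: starts with id
E → n: starts with n
E → id: starts with id
E → E E ;: LEFT RECURSIVE (starts with E)

The grammar has direct left recursion on: E.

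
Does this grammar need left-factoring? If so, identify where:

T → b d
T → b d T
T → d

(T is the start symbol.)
Left-factoring is needed when two productions for the same non-terminal
share a common prefix on the right-hand side.

Productions for T:
  T → b d
  T → b d T
  T → d

Found common prefix 'b d' in productions for T

Answer: Yes, T has productions with common prefix 'b d'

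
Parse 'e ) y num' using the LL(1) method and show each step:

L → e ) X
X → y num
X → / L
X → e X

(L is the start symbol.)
Stack is shown with the top on the left.

Stack    Input        Action
----------------------------
L $      e ) y num $  output L → e ) X
e ) X $  e ) y num $  match 'e'
) X $    ) y num $    match ')'
X $      y num $      output X → y num
y num $  y num $      match 'y'
num $    num $        match 'num'
$        $            accept

The string is accepted.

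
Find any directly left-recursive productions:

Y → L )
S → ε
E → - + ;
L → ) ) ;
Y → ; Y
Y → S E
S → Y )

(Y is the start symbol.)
Direct left recursion occurs when N → N α for some non-terminal N (the right-hand side begins with the left-hand side itself).

Y → L ): starts with L
S → ε: starts with ε
E → - + ;: starts with '-'
L → ) ) ;: starts with ')'
Y → ; Y: starts with ';'
Y → S E: starts with S
S → Y ): starts with Y

No direct left recursion found.

Answer: No direct left recursion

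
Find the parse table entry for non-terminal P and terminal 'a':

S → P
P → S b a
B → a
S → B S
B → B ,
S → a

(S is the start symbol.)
P → S b a

To find M[P, 'a'], we find productions for P where 'a' is in the predict set (PREDICT(N → α) = (FIRST(α) \ {ε}) ∪ (FOLLOW(N) if α ⇒* ε)).

Relevant sets:
  FIRST(S) = { 'a' }

P → S b a: PREDICT = { 'a' }
  'a' is in predict set, so this production goes in M[P, 'a']

M[P, 'a'] = P → S b a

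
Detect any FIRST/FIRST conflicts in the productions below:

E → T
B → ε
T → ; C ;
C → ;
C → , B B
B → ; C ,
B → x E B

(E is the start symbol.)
No FIRST/FIRST conflicts.

A FIRST/FIRST conflict occurs when two productions N → α and N → β for the same non-terminal have FIRST(α) ∩ FIRST(β) ≠ ∅ (with ε ∈ FIRST of a nullable right-hand side, so two nullable alternatives also conflict).

Productions for B:
  B → ε: FIRST = { ε }
  B → ; C ,: FIRST = { ';' }
  B → x E B: FIRST = { 'x' }
Productions for C:
  C → ;: FIRST = { ';' }
  C → , B B: FIRST = { ',' }
E, T have only one production, so no FIRST/FIRST conflict is possible there.

All alternatives of each non-terminal have pairwise disjoint FIRST sets.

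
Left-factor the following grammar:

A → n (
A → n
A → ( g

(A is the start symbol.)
A → n A'
A' → (
A' → ε
A → ( g

Left-factoring transforms A → αβ₁ | αβ₂ into A → αA' and A' → β₁ | β₂
(α is the longest common prefix among the alternatives). Repeat until
no nonterminal has two alternatives with a common prefix.

Round 1: A has alternatives sharing prefix 'n'. Introduce A': A → n A'
  Add: A' → (
  Add: A' → ε

No remaining common prefixes — done.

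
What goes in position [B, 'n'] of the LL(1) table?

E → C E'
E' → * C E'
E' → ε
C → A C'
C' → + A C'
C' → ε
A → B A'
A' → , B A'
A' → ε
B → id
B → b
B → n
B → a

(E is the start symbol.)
To find M[B, 'n'], we find productions for B where 'n' is in the predict set (PREDICT(N → α) = (FIRST(α) \ {ε}) ∪ (FOLLOW(N) if α ⇒* ε)).

B → id: PREDICT = { 'id' }
B → b: PREDICT = { 'b' }
B → n: PREDICT = { 'n' }
  'n' is in predict set, so this production goes in M[B, 'n']
B → a: PREDICT = { 'a' }

M[B, 'n'] = B → n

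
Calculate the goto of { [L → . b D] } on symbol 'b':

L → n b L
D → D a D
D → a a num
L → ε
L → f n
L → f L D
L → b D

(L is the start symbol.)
{ [D → . D a D], [D → . a a num], [L → b . D] }

GOTO(I, 'b') = CLOSURE({ [A → αX.β] : [A → α.Xβ] ∈ I, X = 'b' })

Items with dot before 'b', with the dot advanced:
  [L → . b D] → [L → b . D]
Closure of the advanced items:
  [L → b . D] has the dot before D: add [D → . D a D], [D → . a a num]

GOTO = { [D → . D a D], [D → . a a num], [L → b . D] }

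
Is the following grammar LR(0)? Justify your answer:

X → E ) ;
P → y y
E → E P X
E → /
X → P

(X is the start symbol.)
A grammar is LR(0) if no state in the canonical LR(0) collection has:
  - both a shift item (dot before a terminal) and a complete item (shift-reduce conflict), or
  - two or more complete items (reduce-reduce conflict; the accept item [X' → X .] counts as a complete item here).

Augment with X' → X and build the canonical LR(0) collection (I0 = CLOSURE({[X' → . X]}), then GOTO on every symbol after a dot until no new states appear). It has 11 states:
  I0: { [E → . /], [E → . E P X], [P → . y y], [X → . E ) ;], [X → . P], [X' → . X] }  — shift
  I1: { [E → / .] }  — reduce
  I2: { [E → E . P X], [P → . y y], [X → E . ) ;] }  — shift
  I3: { [X → P .] }  — reduce
  I4: { [X' → X .] }  — accept
  I5: { [P → y . y] }  — shift
  I6: { [P → y y .] }  — reduce
  I7: { [X → E ) . ;] }  — shift
  I8: { [E → . /], [E → . E P X], [E → E P . X], [P → . y y], [X → . E ) ;], [X → . P] }  — shift
  I9: { [E → E P X .] }  — reduce
  I10: { [X → E ) ; .] }  — reduce

Every state is either a pure shift/goto state or contains exactly one complete item and nothing to shift — no conflicts. The grammar is LR(0).

Answer: Yes, the grammar is LR(0)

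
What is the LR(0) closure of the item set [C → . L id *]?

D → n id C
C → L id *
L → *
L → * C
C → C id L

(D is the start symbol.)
To compute CLOSURE, for each item [A → α.Bβ] where B is a non-terminal, add [B → .γ] for all productions B → γ; repeat for the newly added items until nothing changes.

Start with: [C → . L id *]
  [C → . L id *] has the dot before L: add [L → . *], [L → . * C]
No further items can be added.

CLOSURE = { [C → . L id *], [L → . * C], [L → . *] }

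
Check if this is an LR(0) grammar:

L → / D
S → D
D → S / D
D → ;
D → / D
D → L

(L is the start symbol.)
A grammar is LR(0) if no state in the canonical LR(0) collection has:
  - both a shift item (dot before a terminal) and a complete item (shift-reduce conflict), or
  - two or more complete items (reduce-reduce conflict; the accept item [L' → L .] counts as a complete item here).

Augment with L' → L and build the canonical LR(0) collection (I0 = CLOSURE({[L' → . L]}), then GOTO on every symbol after a dot until no new states appear). It has 11 states:
  I0: { [L → . / D], [L' → . L] }  — shift
  I1: { [D → . / D], [D → . ;], [D → . L], [D → . S / D], [L → . / D], [L → / . D], [S → . D] }  — shift
  I2: { [L' → L .] }  — accept
  I3: { [D → . / D], [D → . ;], [D → . L], [D → . S / D], [D → / . D], [L → . / D], [L → / . D], [S → . D] }  — shift
  I4: { [D → ; .] }  — reduce
  I5: { [L → / D .], [S → D .] }  — 2 reduces
  I6: { [D → L .] }  — reduce
  I7: { [D → S . / D] }  — shift
  I8: { [D → . / D], [D → . ;], [D → . L], [D → . S / D], [D → S / . D], [L → . / D], [S → . D] }  — shift
  I9: { [D → S / D .], [S → D .] }  — 2 reduces
  I10: { [D → / D .], [L → / D .], [S → D .] }  — 3 reduces

Conflict in state I5:
  Reduce-reduce conflict: [L → / D .] and [S → D .]
So the grammar is NOT LR(0).

Answer: No. Reduce-reduce conflict: [L → / D .] and [S → D .]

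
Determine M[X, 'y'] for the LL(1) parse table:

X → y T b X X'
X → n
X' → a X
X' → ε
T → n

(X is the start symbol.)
X → y T b X X'

To find M[X, 'y'], we find productions for X where 'y' is in the predict set (PREDICT(N → α) = (FIRST(α) \ {ε}) ∪ (FOLLOW(N) if α ⇒* ε)).

X → y T b X X': PREDICT = { 'y' }
  'y' is in predict set, so this production goes in M[X, 'y']
X → n: PREDICT = { 'n' }

M[X, 'y'] = X → y T b X X'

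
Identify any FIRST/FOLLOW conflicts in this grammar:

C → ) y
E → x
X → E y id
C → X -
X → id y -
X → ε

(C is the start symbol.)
A FIRST/FOLLOW conflict occurs when a non-terminal N has a nullable alternative N → β (β ⇒* ε) and another alternative N → α with FIRST(α) ∩ FOLLOW(N) ≠ ∅: on such a lookahead the parser cannot decide between expanding α and letting N vanish via β.

Nullable non-terminals: X.
FIRST sets used below: FIRST(E) = { 'x' }

X: nullable alternative(s) X → ε; FOLLOW(X) = { '-' }
  X → E y id: FIRST \ {ε} = { 'x' } — disjoint from FOLLOW(X)
  X → id y -: FIRST \ {ε} = { 'id' } — disjoint from FOLLOW(X)
  X → ε: FIRST \ {ε} = { } — this is the only nullable alternative, skip

C, E have no nullable alternative, so no FIRST/FOLLOW check is needed there.

No FIRST/FOLLOW conflicts found.

Answer: No FIRST/FOLLOW conflicts.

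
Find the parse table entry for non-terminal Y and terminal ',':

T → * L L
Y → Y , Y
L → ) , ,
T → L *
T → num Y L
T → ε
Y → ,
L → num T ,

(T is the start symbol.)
To find M[Y, ','], we find productions for Y where ',' is in the predict set (PREDICT(N → α) = (FIRST(α) \ {ε}) ∪ (FOLLOW(N) if α ⇒* ε)).

Relevant sets:
  FIRST(Y) = { ',' }

Y → Y , Y: PREDICT = { ',' }
  ',' is in predict set, so this production goes in M[Y, ',']
Y → ,: PREDICT = { ',' }
  ',' is in predict set, so this production goes in M[Y, ',']

M[Y, ','] = Y → Y , Y, Y → ,  (a multiply-defined cell — the grammar is not LL(1))

Answer: Y → Y , Y, Y → ,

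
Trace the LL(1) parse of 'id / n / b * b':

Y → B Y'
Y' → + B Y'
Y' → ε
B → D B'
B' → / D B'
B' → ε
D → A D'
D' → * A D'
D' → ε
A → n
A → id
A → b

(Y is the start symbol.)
Stack is shown with the top on the left.

Stack           Input             Action
----------------------------------------
Y $             id / n / b * b $  output Y → B Y'
B Y' $          id / n / b * b $  output B → D B'
D B' Y' $       id / n / b * b $  output D → A D'
A D' B' Y' $    id / n / b * b $  output A → id
id D' B' Y' $   id / n / b * b $  match 'id'
D' B' Y' $      / n / b * b $     output D' → ε
B' Y' $         / n / b * b $     output B' → / D B'
/ D B' Y' $     / n / b * b $     match '/'
D B' Y' $       n / b * b $       output D → A D'
A D' B' Y' $    n / b * b $       output A → n
n D' B' Y' $    n / b * b $       match 'n'
D' B' Y' $      / b * b $         output D' → ε
B' Y' $         / b * b $         output B' → / D B'
/ D B' Y' $     / b * b $         match '/'
D B' Y' $       b * b $           output D → A D'
A D' B' Y' $    b * b $           output A → b
b D' B' Y' $    b * b $           match 'b'
D' B' Y' $      * b $             output D' → * A D'
* A D' B' Y' $  * b $             match '*'
A D' B' Y' $    b $               output A → b
b D' B' Y' $    b $               match 'b'
D' B' Y' $      $                 output D' → ε
B' Y' $         $                 output B' → ε
Y' $            $                 output Y' → ε
$               $                 accept

The string is accepted.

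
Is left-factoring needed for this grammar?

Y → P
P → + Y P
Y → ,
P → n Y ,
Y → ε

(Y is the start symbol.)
No, left-factoring is not needed

Left-factoring is needed when two productions for the same non-terminal
share a common prefix on the right-hand side.

Productions for Y:
  Y → P
  Y → ,
  Y → ε
Productions for P:
  P → + Y P
  P → n Y ,

No common prefixes found.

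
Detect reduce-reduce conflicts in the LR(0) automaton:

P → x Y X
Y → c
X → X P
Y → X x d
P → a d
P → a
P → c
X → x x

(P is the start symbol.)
A reduce-reduce conflict occurs when an LR(0) state has two complete items [A → α .] and [B → β .] — both call for a reduction, and with no lookahead the parser cannot choose between them.

Augment with P' → P and build the canonical LR(0) collection (I0 = CLOSURE({[P' → . P]}), then GOTO on every symbol after a dot until no new states appear). It has 15 states:
  I0: { [P → . a d], [P → . a], [P → . c], [P → . x Y X], [P' → . P] }  — shift
  I1: { [P' → P .] }  — accept
  I2: { [P → a . d], [P → a .] }  — shift, reduce
  I3: { [P → c .] }  — reduce
  I4: { [P → x . Y X], [X → . X P], [X → . x x], [Y → . X x d], [Y → . c] }  — shift
  I5: { [P → . a d], [P → . a], [P → . c], [P → . x Y X], [X → X . P], [Y → X . x d] }  — shift
  I6: { [P → x Y . X], [X → . X P], [X → . x x] }  — shift
  I7: { [Y → c .] }  — reduce
  I8: { [X → x . x] }  — shift
  I9: { [X → x x .] }  — reduce
  I10: { [P → . a d], [P → . a], [P → . c], [P → . x Y X], [P → x Y X .], [X → X . P] }  — shift, reduce
  I11: { [X → X P .] }  — reduce
  I12: { [P → x . Y X], [X → . X P], [X → . x x], [Y → . X x d], [Y → . c], [Y → X x . d] }  — shift
  I13: { [Y → X x d .] }  — reduce
  I14: { [P → a d .] }  — reduce

No state contains more than one complete item.

Answer: No reduce-reduce conflicts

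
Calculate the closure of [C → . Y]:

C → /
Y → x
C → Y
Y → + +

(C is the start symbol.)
{ [C → . Y], [Y → . + +], [Y → . x] }

Start with: [C → . Y]
  [C → . Y] has the dot before Y: add [Y → . x], [Y → . + +]
No further items can be added.

CLOSURE = { [C → . Y], [Y → . + +], [Y → . x] }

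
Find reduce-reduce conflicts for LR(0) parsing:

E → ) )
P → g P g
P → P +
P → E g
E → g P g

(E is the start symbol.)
Yes — I9: [E → g P g .] vs [P → g P g .]

A reduce-reduce conflict occurs when an LR(0) state has two complete items [A → α .] and [B → β .] — both call for a reduction, and with no lookahead the parser cannot choose between them.

Augment with E' → E and build the canonical LR(0) collection (I0 = CLOSURE({[E' → . E]}), then GOTO on every symbol after a dot until no new states appear). It has 13 states:
  I0: { [E → . ) )], [E → . g P g], [E' → . E] }  — shift
  I1: { [E → ) . )] }  — shift
  I2: { [E' → E .] }  — accept
  I3: { [E → . ) )], [E → . g P g], [E → g . P g], [P → . E g], [P → . P +], [P → . g P g] }  — shift
  I4: { [P → E . g] }  — shift
  I5: { [E → g P . g], [P → P . +] }  — shift
  I6: { [E → . ) )], [E → . g P g], [E → g . P g], [P → . E g], [P → . P +], [P → . g P g], [P → g . P g] }  — shift
  I7: { [E → g P . g], [P → P . +], [P → g P . g] }  — shift
  I8: { [P → P + .] }  — reduce
  I9: { [E → g P g .], [P → g P g .] }  — 2 reduces
  I10: { [E → g P g .] }  — reduce
  I11: { [P → E g .] }  — reduce
  I12: { [E → ) ) .] }  — reduce

I9 contains complete items [E → g P g .], [P → g P g .] — reduce-reduce conflict.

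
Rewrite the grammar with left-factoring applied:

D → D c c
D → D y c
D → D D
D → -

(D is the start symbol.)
D → D D'
D' → c c
D' → y c
D' → D
D → -

Left-factoring transforms A → αβ₁ | αβ₂ into A → αA' and A' → β₁ | β₂
(α is the longest common prefix among the alternatives). Repeat until
no nonterminal has two alternatives with a common prefix.

Round 1: D has alternatives sharing prefix 'D'. Introduce D': D → D D'
  Add: D' → c c
  Add: D' → y c
  Add: D' → D

No remaining common prefixes — done.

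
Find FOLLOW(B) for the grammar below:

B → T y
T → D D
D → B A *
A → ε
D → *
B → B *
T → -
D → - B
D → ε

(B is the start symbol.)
{ $, '*', '-', 'y' }

B is the start symbol, so $ ∈ FOLLOW(B).
In D → B A *: B is followed by A '*', add FIRST(A '*') \ {ε} = { '*' }
In B → B *: B is followed by '*', add FIRST('*') \ {ε} = { '*' }
In D → - B: B is at the end, add FOLLOW(D)

The FOLLOW sets referred to above (computed the same way, to a fixed point):
  FOLLOW(D) = { '*', '-', 'y' }

Taking the union: FOLLOW(B) = { $, '*', '-', 'y' }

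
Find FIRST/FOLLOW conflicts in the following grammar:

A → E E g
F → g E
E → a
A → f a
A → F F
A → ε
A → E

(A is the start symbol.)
A FIRST/FOLLOW conflict occurs when a non-terminal N has a nullable alternative N → β (β ⇒* ε) and another alternative N → α with FIRST(α) ∩ FOLLOW(N) ≠ ∅: on such a lookahead the parser cannot decide between expanding α and letting N vanish via β.

Nullable non-terminals: A.
FIRST sets used below: FIRST(E) = { 'a' }, FIRST(F) = { 'g' }

A: nullable alternative(s) A → ε; FOLLOW(A) = { $ }
  A → E E g: FIRST \ {ε} = { 'a' } — disjoint from FOLLOW(A)
  A → f a: FIRST \ {ε} = { 'f' } — disjoint from FOLLOW(A)
  A → F F: FIRST \ {ε} = { 'g' } — disjoint from FOLLOW(A)
  A → ε: FIRST \ {ε} = { } — this is the only nullable alternative, skip
  A → E: FIRST \ {ε} = { 'a' } — disjoint from FOLLOW(A)

E, F have no nullable alternative, so no FIRST/FOLLOW check is needed there.

No FIRST/FOLLOW conflicts found.

Answer: No FIRST/FOLLOW conflicts.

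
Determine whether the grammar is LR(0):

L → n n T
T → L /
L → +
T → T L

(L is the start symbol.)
No. Shift-reduce conflict between [L → n n T .] and [L → . +]

Augment with L' → L and build the canonical LR(0) collection (I0 = CLOSURE({[L' → . L]}), then GOTO on every symbol after a dot until no new states appear). It has 9 states:
  I0: { [L → . +], [L → . n n T], [L' → . L] }  — shift
  I1: { [L → + .] }  — reduce
  I2: { [L' → L .] }  — accept
  I3: { [L → n . n T] }  — shift
  I4: { [L → . +], [L → . n n T], [L → n n . T], [T → . L /], [T → . T L] }  — shift
  I5: { [T → L . /] }  — shift
  I6: { [L → . +], [L → . n n T], [L → n n T .], [T → T . L] }  — shift, reduce
  I7: { [T → T L .] }  — reduce
  I8: { [T → L / .] }  — reduce

Conflict in state I6:
  Shift-reduce conflict between [L → n n T .] and [L → . +]
So the grammar is NOT LR(0).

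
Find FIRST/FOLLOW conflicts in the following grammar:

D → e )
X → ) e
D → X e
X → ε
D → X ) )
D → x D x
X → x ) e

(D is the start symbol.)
Yes. X → ')' e with FOLLOW(X) on { ')' }

Nullable non-terminals: X.

X: nullable alternative(s) X → ε; FOLLOW(X) = { ')', 'e' }
  X → ) e: FIRST \ {ε} = { ')' } — overlaps FOLLOW(X) on { ')' }: CONFLICT
  X → ε: FIRST \ {ε} = { } — this is the only nullable alternative, skip
  X → x ) e: FIRST \ {ε} = { 'x' } — disjoint from FOLLOW(X)

D has no nullable alternative, so no FIRST/FOLLOW check is needed there.

So the grammar has 1 FIRST/FOLLOW conflict (marked CONFLICT above).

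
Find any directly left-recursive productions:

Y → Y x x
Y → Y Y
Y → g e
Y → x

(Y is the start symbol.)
Yes, Y is left-recursive

Direct left recursion occurs when N → N α for some non-terminal N (the right-hand side begins with the left-hand side itself).

Y → Y x x: LEFT RECURSIVE (starts with Y)
Y → Y Y: LEFT RECURSIVE (starts with Y)
Y → g e: starts with g
Y → x: starts with x

The grammar has direct left recursion on: Y.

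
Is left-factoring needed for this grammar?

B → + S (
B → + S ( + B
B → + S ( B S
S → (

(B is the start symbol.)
Yes, B has productions with common prefix '+ S ('

Left-factoring is needed when two productions for the same non-terminal
share a common prefix on the right-hand side.

Productions for B:
  B → + S (
  B → + S ( + B
  B → + S ( B S

Found common prefix '+ S (' in productions for B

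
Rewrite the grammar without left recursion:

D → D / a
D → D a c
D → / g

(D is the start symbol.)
D → / g D'
D' → / a D'
D' → a c D'
D' → ε

D is directly left-recursive. The standard transformation for
  A → A α₁ | ... | A α_m | β₁ | ... | β_n
is
  A  → β₁ A' | ... | β_n A'
  A' → α₁ A' | ... | α_m A' | ε

D → / g becomes D → / g D'
D → D / a becomes D' → / a D'
D → D a c becomes D' → a c D'
Add D' → ε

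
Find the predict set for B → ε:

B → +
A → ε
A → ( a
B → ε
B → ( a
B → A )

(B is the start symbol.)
{ $ }

PREDICT(B → ε) = (FIRST(RHS) \ {ε}) ∪ (FOLLOW(B) if ε ∈ FIRST(RHS), i.e. RHS ⇒* ε)
The right-hand side is ε (FIRST(ε) = { ε }), so the predict set is FOLLOW(B) = { $ }
PREDICT(B → ε) = { $ }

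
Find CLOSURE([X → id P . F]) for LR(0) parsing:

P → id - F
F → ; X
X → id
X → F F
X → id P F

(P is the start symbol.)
{ [F → . ; X], [X → id P . F] }

Start with: [X → id P . F]
  [X → id P . F] has the dot before F: add [F → . ; X]
No further items can be added.

CLOSURE = { [F → . ; X], [X → id P . F] }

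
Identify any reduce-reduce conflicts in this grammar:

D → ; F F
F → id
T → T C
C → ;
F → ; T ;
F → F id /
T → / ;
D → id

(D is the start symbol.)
A reduce-reduce conflict occurs when an LR(0) state has two complete items [A → α .] and [B → β .] — both call for a reduction, and with no lookahead the parser cannot choose between them.

Augment with D' → D and build the canonical LR(0) collection (I0 = CLOSURE({[D' → . D]}), then GOTO on every symbol after a dot until no new states appear). It has 16 states:
  I0: { [D → . ; F F], [D → . id], [D' → . D] }  — shift
  I1: { [D → ; . F F], [F → . ; T ;], [F → . F id /], [F → . id] }  — shift
  I2: { [D' → D .] }  — accept
  I3: { [D → id .] }  — reduce
  I4: { [F → ; . T ;], [T → . / ;], [T → . T C] }  — shift
  I5: { [D → ; F . F], [F → . ; T ;], [F → . F id /], [F → . id], [F → F . id /] }  — shift
  I6: { [F → id .] }  — reduce
  I7: { [D → ; F F .], [F → F . id /] }  — shift, reduce
  I8: { [F → F id . /], [F → id .] }  — shift, reduce
  I9: { [F → F id / .] }  — reduce
  I10: { [F → F id . /] }  — shift
  I11: { [T → / . ;] }  — shift
  I12: { [C → . ;], [F → ; T . ;], [T → T . C] }  — shift
  I13: { [C → ; .], [F → ; T ; .] }  — 2 reduces
  I14: { [T → T C .] }  — reduce
  I15: { [T → / ; .] }  — reduce

I13 contains complete items [C → ; .], [F → ; T ; .] — reduce-reduce conflict.

Answer: Yes — I13: [C → ; .] vs [F → ; T ; .]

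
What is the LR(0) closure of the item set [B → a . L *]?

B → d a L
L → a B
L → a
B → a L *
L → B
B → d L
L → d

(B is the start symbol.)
{ [B → . a L *], [B → . d L], [B → . d a L], [B → a . L *], [L → . B], [L → . a B], [L → . a], [L → . d] }

To compute CLOSURE, for each item [A → α.Bβ] where B is a non-terminal, add [B → .γ] for all productions B → γ; repeat for the newly added items until nothing changes.

Start with: [B → a . L *]
  [B → a . L *] has the dot before L: add [L → . a B], [L → . a], [L → . B], [L → . d]
  [L → . B] has the dot before B: add [B → . d a L], [B → . a L *], [B → . d L]
No further items can be added.

CLOSURE = { [B → . a L *], [B → . d L], [B → . d a L], [B → a . L *], [L → . B], [L → . a B], [L → . a], [L → . d] }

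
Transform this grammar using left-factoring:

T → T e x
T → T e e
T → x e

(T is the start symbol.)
Left-factoring transforms A → αβ₁ | αβ₂ into A → αA' and A' → β₁ | β₂
(α is the longest common prefix among the alternatives). Repeat until
no nonterminal has two alternatives with a common prefix.

Round 1: T has alternatives sharing prefix 'T e'. Introduce T': T → T e T'
  Add: T' → x
  Add: T' → e

No remaining common prefixes — done.

Resulting grammar:
T → T e T'
T' → x
T' → e
T → x e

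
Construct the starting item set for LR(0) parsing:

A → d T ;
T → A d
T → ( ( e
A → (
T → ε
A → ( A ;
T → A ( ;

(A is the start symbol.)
First, augment the grammar with A' → A
I₀ = CLOSURE({ [A' → . A] }):
  [A' → . A] has the dot before A: add [A → . d T ;], [A → . (], [A → . ( A ;]
No further items can be added.

I₀ = { [A → . ( A ;], [A → . (], [A → . d T ;], [A' → . A] }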